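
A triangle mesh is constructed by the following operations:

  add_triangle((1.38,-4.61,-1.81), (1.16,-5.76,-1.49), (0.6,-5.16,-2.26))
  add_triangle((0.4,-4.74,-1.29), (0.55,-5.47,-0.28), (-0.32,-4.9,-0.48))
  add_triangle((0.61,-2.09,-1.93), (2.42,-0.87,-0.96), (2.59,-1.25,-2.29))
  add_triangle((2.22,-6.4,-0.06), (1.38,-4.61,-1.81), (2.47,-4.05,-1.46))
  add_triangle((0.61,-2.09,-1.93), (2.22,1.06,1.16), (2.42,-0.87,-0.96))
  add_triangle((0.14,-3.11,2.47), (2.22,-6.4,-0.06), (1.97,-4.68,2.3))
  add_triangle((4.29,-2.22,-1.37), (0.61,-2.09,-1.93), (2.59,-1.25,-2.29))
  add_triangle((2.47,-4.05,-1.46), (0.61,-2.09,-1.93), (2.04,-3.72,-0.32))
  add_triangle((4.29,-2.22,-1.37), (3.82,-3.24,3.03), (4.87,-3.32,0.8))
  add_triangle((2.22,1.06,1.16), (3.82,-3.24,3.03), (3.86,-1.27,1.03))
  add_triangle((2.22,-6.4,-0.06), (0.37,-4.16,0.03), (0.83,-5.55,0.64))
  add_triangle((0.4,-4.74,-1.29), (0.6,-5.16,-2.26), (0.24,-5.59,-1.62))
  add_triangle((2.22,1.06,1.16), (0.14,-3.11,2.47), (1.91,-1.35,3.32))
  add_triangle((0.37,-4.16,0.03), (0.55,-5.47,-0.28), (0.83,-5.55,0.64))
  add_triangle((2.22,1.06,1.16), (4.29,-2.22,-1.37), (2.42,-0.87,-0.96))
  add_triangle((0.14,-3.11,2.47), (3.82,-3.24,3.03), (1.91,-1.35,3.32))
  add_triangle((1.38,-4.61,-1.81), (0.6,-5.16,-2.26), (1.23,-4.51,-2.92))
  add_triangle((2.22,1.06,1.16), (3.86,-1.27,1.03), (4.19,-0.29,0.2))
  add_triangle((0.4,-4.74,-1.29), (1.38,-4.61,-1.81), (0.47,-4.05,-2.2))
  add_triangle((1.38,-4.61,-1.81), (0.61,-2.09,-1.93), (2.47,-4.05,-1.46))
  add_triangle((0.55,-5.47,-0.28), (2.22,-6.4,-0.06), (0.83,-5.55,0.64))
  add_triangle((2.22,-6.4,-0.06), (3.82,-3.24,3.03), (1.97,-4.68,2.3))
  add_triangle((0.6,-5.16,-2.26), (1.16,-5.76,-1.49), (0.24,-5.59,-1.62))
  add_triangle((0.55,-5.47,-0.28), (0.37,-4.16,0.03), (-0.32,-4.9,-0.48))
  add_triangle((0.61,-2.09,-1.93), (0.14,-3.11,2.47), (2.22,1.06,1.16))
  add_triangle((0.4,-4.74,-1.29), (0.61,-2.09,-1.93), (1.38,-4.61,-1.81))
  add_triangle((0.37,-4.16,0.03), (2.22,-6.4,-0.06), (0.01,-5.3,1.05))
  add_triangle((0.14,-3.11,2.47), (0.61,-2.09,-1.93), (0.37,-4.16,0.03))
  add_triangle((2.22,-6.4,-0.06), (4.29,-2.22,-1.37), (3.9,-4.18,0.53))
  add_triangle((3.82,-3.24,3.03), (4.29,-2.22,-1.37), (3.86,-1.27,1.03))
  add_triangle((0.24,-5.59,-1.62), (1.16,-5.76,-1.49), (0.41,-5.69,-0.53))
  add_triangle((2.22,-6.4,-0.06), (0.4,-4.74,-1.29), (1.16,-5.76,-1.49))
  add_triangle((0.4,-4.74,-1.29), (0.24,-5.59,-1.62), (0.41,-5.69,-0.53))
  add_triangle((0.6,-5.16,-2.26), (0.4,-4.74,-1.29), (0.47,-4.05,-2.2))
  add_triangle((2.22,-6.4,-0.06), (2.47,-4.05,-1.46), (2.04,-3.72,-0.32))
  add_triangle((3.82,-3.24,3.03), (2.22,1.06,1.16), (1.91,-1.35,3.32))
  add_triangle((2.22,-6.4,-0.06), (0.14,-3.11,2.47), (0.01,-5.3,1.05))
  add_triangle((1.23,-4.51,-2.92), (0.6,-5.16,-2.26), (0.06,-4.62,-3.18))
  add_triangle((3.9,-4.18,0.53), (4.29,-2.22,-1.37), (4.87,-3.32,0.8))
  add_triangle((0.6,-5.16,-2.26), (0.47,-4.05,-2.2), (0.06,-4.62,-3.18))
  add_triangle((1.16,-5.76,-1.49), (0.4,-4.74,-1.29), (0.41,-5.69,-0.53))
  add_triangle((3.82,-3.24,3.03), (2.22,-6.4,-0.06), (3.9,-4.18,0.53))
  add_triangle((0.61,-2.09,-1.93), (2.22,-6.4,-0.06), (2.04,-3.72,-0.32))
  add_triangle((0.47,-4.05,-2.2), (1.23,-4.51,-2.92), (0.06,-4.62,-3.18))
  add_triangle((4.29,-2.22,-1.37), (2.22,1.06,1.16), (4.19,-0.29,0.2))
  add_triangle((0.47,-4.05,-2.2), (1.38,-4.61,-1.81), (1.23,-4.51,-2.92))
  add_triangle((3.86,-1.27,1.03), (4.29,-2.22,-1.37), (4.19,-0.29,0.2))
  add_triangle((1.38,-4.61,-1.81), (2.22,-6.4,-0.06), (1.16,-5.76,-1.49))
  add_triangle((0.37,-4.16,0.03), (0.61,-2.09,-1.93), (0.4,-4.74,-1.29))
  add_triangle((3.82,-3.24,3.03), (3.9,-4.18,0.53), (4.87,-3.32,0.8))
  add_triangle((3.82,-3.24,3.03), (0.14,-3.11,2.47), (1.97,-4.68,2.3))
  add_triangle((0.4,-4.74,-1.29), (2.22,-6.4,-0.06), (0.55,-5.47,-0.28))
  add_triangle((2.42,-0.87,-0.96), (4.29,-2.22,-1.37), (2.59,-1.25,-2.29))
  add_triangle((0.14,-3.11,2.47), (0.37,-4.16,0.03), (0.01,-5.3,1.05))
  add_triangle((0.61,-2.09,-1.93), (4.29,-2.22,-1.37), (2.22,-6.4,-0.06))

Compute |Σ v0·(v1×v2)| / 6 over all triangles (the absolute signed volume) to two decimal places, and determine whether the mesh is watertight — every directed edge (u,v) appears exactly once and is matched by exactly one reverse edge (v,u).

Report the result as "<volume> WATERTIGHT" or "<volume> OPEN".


Per-triangle v0·(v1×v2)/6:
  t1: +0.6614
  t2: +0.7600
  t3: -0.7355
  t4: +2.3397
  t5: -0.2747
  t6: +3.2711
  t7: +1.9679
  t8: -0.6397
  t9: +0.3033
  t10: +3.0401
  t11: -0.7114
  t12: -0.1695
  t13: -0.7233
  t14: +0.1009
  t15: +0.8065
  t16: +3.8430
  t17: +0.8125
  t18: +1.4550
  t19: -0.8032
  t20: +1.0704
  t21: +1.2618
  t22: +5.6091
  t23: +0.7134
  t24: +0.1901
  t25: -4.7550
  t26: +0.8754
  t27: +1.1241
  t28: -0.5355
  t29: +5.6630
  t30: +4.2542
  t31: +0.9238
  t32: +0.7924
  t33: -0.1919
  t34: +0.0560
  t35: +0.8131
  t36: +3.4853
  t37: +3.7730
  t38: +1.0895
  t39: +2.6251
  t40: -0.1740
  t41: -0.5466
  t42: +6.3611
  t43: -1.5625
  t44: -0.4708
  t45: -0.0808
  t46: -0.5993
  t47: +2.2386
  t48: +1.2437
  t49: -0.4185
  t50: +3.0236
  t51: +3.1149
  t52: +1.4866
  t53: +0.3878
  t54: -0.6871
  t55: +7.3383
Σ = +64.7964 → |volume| = 64.80

Directed edges: 165 total; 3 unmatched, e.g. (-0.32,-4.9,-0.48)→(0.4,-4.74,-1.29) → open.

64.80 OPEN


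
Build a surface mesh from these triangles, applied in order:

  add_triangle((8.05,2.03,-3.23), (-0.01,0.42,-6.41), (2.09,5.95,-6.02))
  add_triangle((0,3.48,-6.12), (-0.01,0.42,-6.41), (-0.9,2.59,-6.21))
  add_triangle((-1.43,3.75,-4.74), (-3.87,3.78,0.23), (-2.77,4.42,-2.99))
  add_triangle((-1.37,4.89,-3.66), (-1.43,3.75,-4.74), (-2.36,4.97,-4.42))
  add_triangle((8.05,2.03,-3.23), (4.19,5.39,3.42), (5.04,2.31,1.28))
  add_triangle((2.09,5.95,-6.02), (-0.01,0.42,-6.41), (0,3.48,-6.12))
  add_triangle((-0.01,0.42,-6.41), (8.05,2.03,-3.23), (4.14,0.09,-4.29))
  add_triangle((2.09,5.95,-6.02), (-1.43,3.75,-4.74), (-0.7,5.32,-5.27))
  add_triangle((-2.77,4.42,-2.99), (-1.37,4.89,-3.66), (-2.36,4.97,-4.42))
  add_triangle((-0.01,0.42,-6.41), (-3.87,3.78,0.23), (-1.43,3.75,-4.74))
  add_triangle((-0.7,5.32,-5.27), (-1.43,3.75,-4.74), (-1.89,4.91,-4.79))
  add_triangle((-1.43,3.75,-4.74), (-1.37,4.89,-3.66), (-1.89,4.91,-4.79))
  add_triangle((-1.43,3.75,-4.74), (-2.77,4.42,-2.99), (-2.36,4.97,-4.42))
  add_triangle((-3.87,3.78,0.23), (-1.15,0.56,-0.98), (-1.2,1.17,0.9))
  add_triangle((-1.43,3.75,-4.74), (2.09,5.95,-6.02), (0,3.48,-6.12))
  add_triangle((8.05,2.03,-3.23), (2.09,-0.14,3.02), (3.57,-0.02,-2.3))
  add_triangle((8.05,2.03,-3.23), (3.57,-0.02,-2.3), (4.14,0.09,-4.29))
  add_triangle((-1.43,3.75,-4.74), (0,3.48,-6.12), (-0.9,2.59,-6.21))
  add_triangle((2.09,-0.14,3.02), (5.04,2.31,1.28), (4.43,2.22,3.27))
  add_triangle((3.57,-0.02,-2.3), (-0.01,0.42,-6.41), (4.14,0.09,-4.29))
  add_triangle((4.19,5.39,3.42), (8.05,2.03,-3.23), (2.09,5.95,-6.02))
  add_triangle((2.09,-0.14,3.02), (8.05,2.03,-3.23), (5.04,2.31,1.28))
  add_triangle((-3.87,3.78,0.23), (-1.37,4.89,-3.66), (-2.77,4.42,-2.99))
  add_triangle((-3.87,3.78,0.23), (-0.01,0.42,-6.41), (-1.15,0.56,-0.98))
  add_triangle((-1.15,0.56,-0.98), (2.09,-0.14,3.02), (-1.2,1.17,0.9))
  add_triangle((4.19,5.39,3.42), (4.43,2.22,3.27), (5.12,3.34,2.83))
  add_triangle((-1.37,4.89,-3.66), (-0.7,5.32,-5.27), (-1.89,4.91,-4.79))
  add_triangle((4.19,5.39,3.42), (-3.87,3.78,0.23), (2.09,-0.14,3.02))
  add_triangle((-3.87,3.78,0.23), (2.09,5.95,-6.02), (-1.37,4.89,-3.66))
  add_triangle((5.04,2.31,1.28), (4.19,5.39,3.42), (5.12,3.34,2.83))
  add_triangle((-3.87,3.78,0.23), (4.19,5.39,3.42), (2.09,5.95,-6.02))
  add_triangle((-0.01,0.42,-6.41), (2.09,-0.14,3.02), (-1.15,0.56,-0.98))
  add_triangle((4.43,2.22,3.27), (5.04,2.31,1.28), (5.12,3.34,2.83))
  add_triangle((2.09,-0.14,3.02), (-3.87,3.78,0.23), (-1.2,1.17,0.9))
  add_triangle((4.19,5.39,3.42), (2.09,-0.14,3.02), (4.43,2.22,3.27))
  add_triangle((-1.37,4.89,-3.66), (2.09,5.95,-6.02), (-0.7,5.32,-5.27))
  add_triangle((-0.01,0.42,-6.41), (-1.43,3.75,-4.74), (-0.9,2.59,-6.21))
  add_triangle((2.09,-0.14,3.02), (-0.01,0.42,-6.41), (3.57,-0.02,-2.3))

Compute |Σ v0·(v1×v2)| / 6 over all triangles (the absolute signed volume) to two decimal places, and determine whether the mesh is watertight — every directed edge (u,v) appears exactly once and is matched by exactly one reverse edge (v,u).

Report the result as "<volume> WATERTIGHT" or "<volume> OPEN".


Per-triangle v0·(v1×v2)/6:
  t1: +43.7298
  t2: +2.9509
  t3: +0.5472
  t4: +1.3081
  t5: +12.0879
  t6: +6.8491
  t7: +9.6999
  t8: +2.7162
  t9: +1.1249
  t10: +8.4536
  t11: +1.1921
  t12: -0.4657
  t13: +0.5078
  t14: +0.3025
  t15: +5.9341
  t16: +5.5406
  t17: +2.1354
  t18: +2.3410
  t19: +2.3746
  t20: +0.0267
  t21: +67.2399
  t22: +8.3344
  t23: +3.0898
  t24: +2.6064
  t25: -0.1844
  t26: +2.4932
  t27: +1.2584
  t28: +14.7311
  t29: +5.7780
  t30: +2.4924
  t31: +54.9719
  t32: -1.1755
  t33: +1.5461
  t34: +1.0205
  t35: +3.8756
  t36: +2.9350
  t37: +0.0465
  t38: -0.6013
Σ = +279.8146 → |volume| = 279.81

Directed edges: 114 total, each appears once with its reverse present → watertight.

279.81 WATERTIGHT


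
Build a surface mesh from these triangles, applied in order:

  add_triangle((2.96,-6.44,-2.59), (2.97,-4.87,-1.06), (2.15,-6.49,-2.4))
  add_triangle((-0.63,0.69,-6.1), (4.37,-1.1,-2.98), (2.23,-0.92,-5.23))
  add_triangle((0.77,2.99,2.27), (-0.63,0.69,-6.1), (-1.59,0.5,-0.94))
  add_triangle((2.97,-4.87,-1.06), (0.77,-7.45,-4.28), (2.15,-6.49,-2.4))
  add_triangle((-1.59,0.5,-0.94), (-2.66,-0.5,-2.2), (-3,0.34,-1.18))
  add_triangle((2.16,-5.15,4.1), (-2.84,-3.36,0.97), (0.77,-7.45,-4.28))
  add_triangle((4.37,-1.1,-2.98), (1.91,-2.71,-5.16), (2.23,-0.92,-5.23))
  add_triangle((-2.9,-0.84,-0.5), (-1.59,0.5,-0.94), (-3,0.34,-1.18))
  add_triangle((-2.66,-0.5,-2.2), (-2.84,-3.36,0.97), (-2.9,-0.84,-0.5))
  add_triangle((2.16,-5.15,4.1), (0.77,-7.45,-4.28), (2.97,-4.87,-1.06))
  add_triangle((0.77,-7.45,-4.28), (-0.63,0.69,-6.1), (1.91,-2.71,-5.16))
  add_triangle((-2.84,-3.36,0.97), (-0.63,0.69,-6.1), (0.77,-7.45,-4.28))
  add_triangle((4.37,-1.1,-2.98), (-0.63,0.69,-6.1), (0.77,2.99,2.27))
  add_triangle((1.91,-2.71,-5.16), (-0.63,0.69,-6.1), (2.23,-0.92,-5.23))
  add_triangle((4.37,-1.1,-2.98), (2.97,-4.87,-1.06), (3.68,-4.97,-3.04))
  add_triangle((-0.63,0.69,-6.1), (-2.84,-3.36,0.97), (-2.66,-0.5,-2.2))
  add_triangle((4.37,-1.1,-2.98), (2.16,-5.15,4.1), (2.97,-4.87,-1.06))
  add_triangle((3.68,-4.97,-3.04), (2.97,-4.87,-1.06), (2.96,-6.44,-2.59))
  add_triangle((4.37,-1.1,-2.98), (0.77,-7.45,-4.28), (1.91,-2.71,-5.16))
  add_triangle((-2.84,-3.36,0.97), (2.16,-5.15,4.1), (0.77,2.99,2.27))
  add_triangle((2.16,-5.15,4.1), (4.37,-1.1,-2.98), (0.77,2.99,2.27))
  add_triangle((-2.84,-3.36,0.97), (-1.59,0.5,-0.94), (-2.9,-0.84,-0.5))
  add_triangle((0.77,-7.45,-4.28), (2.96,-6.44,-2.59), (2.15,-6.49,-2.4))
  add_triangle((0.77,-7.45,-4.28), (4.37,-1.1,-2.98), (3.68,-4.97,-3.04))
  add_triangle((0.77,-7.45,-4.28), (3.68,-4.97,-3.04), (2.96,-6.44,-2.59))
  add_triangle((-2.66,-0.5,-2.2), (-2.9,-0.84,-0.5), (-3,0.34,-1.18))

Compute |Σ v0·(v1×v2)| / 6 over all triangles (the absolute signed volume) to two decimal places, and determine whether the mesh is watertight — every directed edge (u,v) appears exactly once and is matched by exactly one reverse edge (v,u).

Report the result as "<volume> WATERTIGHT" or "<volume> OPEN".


224.75 OPEN

Per-triangle v0·(v1×v2)/6:
  t1: +0.9684
  t2: +3.1414
  t3: +5.1423
  t4: -0.8770
  t5: +0.3106
  t6: +33.7966
  t7: +5.0148
  t8: -0.0814
  t9: +1.9448
  t10: +18.1068
  t11: +15.6469
  t12: +27.7217
  t13: +16.2232
  t14: +5.5218
  t15: +4.4359
  t16: +5.8006
  t17: +13.4942
  t18: +2.1637
  t19: +14.2902
  t20: +13.9992
  t21: +22.3003
  t22: -0.1389
  t23: +1.7464
  t24: +8.2550
  t25: +4.8894
  t26: +0.9309
Σ = +224.7475 → |volume| = 224.75

Directed edges: 78 total; 6 unmatched, e.g. (-0.63,0.69,-6.1)→(-1.59,0.5,-0.94) → open.


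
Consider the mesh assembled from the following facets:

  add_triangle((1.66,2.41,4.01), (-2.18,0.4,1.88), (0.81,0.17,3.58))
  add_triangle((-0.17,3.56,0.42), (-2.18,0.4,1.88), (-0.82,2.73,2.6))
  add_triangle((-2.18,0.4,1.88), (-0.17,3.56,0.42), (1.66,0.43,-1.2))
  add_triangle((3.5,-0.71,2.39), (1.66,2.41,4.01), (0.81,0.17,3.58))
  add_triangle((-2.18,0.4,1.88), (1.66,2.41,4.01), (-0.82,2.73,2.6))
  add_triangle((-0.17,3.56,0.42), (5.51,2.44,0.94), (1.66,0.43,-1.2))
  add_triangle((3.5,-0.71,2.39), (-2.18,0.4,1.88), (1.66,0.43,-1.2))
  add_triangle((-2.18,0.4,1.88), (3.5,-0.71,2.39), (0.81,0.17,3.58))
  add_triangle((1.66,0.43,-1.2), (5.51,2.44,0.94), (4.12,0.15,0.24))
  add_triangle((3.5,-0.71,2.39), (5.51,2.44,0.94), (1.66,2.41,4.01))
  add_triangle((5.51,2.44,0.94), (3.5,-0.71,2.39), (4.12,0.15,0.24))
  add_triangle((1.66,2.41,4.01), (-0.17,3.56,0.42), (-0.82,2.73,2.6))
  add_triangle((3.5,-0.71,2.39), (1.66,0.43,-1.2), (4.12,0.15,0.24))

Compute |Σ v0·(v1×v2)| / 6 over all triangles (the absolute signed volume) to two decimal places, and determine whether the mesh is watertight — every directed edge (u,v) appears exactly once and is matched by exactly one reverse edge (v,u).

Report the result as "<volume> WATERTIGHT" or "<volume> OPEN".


37.64 OPEN

Per-triangle v0·(v1×v2)/6:
  t1: +3.5900
  t2: +2.1706
  t3: -0.2239
  t4: +4.2889
  t5: +3.2331
  t6: +4.8257
  t7: -1.4492
  t8: +0.7315
  t9: +2.1510
  t10: +10.4921
  t11: +3.7176
  t12: +3.9236
  t13: +0.1909
Σ = +37.6420 → |volume| = 37.64

Directed edges: 39 total; 3 unmatched, e.g. (-0.17,3.56,0.42)→(5.51,2.44,0.94) → open.


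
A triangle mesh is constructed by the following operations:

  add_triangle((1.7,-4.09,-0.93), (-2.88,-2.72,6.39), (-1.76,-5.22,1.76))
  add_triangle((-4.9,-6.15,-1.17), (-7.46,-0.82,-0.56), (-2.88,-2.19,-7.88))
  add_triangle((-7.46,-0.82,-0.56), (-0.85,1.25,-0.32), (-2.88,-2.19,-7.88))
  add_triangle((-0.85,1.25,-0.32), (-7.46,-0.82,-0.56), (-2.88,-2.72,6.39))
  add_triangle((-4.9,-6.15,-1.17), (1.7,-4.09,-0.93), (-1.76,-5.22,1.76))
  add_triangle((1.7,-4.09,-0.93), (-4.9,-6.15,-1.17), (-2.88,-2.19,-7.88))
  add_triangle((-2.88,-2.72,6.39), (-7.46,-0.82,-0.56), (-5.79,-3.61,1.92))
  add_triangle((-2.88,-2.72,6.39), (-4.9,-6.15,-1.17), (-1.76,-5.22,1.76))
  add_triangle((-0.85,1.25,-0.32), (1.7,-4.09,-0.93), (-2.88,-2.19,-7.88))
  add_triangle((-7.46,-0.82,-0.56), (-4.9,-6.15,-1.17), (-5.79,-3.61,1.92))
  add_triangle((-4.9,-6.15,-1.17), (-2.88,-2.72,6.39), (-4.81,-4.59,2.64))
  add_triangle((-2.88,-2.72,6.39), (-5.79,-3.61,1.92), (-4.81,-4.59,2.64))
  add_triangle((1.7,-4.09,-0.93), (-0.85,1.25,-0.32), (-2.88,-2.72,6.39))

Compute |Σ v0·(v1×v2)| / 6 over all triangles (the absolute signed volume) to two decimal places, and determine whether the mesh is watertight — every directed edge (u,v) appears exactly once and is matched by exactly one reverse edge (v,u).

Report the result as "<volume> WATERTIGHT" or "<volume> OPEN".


203.92 OPEN

Per-triangle v0·(v1×v2)/6:
  t1: +10.7173
  t2: +51.6006
  t3: +13.3979
  t4: +10.2690
  t5: +14.3665
  t6: +38.1105
  t7: +17.3877
  t8: +18.9970
  t9: -0.1017
  t10: +19.3937
  t11: +5.5959
  t12: +7.4124
  t13: -3.2305
Σ = +203.9162 → |volume| = 203.92

Directed edges: 39 total; 3 unmatched, e.g. (-4.9,-6.15,-1.17)→(-5.79,-3.61,1.92) → open.


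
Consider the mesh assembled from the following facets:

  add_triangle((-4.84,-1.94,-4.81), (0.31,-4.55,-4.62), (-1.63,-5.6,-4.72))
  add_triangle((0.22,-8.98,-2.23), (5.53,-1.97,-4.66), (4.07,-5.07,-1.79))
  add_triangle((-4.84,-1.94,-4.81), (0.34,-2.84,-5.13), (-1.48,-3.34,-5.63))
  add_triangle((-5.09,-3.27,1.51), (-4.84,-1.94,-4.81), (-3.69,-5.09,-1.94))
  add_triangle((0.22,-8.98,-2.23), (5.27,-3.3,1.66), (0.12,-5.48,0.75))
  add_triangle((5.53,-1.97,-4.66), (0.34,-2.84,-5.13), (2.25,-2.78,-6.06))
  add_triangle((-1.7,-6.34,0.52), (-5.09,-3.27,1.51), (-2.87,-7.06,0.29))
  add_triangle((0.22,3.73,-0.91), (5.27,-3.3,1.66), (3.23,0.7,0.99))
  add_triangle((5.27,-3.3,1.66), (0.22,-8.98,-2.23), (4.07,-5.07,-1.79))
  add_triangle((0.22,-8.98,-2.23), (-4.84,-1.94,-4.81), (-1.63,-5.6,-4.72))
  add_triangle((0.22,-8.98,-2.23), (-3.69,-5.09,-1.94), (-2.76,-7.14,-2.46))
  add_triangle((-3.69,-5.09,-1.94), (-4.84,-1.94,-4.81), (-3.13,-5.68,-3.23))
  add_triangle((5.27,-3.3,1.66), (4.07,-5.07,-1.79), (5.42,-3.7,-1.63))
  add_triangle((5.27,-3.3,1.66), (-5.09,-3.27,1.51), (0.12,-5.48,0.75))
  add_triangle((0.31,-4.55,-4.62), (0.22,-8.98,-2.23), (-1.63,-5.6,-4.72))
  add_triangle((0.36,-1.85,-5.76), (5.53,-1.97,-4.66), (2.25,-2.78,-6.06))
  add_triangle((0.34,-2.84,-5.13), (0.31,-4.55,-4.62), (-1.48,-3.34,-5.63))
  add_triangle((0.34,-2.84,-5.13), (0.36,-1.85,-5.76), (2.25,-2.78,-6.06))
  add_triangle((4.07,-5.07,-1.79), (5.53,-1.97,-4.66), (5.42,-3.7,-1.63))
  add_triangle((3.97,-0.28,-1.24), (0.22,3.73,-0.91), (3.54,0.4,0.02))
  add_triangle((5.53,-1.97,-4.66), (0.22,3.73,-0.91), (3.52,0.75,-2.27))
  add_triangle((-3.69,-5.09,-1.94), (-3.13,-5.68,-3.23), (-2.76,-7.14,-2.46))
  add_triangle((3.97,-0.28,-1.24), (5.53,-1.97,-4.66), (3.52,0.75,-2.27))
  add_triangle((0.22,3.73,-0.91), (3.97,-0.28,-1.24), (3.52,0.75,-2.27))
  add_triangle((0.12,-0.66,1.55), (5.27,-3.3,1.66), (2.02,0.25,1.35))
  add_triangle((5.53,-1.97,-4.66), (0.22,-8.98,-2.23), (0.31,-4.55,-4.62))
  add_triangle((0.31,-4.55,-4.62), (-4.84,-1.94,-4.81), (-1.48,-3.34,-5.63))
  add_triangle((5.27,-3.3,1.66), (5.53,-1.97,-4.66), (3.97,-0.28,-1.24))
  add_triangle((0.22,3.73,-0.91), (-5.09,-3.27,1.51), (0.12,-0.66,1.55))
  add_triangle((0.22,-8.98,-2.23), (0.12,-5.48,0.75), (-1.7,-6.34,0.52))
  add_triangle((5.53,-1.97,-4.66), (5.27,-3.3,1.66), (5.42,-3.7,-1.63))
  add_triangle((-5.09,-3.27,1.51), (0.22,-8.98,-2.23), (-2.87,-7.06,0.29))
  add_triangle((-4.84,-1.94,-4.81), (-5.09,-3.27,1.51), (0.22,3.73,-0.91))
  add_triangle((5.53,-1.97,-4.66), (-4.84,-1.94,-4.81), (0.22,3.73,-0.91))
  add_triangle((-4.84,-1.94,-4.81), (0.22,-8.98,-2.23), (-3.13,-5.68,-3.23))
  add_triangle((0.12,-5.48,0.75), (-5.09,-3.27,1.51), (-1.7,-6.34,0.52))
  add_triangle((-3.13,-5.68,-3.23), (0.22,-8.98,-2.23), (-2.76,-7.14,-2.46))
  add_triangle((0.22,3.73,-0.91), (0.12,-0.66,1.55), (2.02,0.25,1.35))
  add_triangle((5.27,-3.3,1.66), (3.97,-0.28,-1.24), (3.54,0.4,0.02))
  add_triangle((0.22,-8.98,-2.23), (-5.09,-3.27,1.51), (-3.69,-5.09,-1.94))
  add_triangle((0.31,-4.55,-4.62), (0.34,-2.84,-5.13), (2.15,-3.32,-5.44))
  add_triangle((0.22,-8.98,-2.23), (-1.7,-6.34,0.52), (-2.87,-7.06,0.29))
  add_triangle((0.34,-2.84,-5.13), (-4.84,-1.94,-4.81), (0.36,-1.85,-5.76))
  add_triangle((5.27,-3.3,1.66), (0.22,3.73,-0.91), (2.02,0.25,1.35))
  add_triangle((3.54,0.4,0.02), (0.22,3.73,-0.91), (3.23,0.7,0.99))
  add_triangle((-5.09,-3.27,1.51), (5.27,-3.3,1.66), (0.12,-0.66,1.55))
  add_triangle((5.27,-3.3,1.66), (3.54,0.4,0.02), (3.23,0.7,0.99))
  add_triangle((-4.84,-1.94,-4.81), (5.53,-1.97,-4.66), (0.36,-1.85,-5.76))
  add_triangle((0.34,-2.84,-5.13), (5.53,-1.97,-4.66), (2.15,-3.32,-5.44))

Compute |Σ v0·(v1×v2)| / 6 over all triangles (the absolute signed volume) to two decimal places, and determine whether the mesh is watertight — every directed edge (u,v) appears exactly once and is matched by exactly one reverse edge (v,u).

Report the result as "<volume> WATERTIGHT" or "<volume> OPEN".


Per-triangle v0·(v1×v2)/6:
  t1: +7.9754
  t2: +20.2745
  t3: +2.1298
  t4: +17.4194
  t5: +16.4466
  t6: +1.6025
  t7: +2.5688
  t8: -2.2487
  t9: +18.7664
  t10: +12.9065
  t11: +0.9525
  t12: +6.5134
  t13: +6.5650
  t14: +10.7403
  t15: +10.2202
  t16: +3.3423
  t17: +3.1575
  t18: +2.1264
  t19: +7.1267
  t20: +3.1514
  t21: +3.7821
  t22: +2.4022
  t23: +3.1608
  t24: +2.3453
  t25: +2.3787
  t26: +27.3947
  t27: +4.7631
  t28: +9.1386
  t29: +4.2990
  t30: +5.8167
  t31: +6.0968
  t32: +5.2349
  t33: +18.1767
  t34: +33.6464
  t35: +7.8678
  t36: +3.4235
  t37: +4.6313
  t38: +1.5921
  t39: +3.6023
  t40: +18.4881
  t41: +3.0472
  t42: +3.8650
  t43: +5.8916
  t44: +3.7277
  t45: +2.3044
  t46: +6.9774
  t47: +2.5556
  t48: -4.3229
  t49: +2.3096
Σ = +346.3337 → |volume| = 346.33

Directed edges: 147 total; 3 unmatched, e.g. (0.31,-4.55,-4.62)→(5.53,-1.97,-4.66) → open.

346.33 OPEN


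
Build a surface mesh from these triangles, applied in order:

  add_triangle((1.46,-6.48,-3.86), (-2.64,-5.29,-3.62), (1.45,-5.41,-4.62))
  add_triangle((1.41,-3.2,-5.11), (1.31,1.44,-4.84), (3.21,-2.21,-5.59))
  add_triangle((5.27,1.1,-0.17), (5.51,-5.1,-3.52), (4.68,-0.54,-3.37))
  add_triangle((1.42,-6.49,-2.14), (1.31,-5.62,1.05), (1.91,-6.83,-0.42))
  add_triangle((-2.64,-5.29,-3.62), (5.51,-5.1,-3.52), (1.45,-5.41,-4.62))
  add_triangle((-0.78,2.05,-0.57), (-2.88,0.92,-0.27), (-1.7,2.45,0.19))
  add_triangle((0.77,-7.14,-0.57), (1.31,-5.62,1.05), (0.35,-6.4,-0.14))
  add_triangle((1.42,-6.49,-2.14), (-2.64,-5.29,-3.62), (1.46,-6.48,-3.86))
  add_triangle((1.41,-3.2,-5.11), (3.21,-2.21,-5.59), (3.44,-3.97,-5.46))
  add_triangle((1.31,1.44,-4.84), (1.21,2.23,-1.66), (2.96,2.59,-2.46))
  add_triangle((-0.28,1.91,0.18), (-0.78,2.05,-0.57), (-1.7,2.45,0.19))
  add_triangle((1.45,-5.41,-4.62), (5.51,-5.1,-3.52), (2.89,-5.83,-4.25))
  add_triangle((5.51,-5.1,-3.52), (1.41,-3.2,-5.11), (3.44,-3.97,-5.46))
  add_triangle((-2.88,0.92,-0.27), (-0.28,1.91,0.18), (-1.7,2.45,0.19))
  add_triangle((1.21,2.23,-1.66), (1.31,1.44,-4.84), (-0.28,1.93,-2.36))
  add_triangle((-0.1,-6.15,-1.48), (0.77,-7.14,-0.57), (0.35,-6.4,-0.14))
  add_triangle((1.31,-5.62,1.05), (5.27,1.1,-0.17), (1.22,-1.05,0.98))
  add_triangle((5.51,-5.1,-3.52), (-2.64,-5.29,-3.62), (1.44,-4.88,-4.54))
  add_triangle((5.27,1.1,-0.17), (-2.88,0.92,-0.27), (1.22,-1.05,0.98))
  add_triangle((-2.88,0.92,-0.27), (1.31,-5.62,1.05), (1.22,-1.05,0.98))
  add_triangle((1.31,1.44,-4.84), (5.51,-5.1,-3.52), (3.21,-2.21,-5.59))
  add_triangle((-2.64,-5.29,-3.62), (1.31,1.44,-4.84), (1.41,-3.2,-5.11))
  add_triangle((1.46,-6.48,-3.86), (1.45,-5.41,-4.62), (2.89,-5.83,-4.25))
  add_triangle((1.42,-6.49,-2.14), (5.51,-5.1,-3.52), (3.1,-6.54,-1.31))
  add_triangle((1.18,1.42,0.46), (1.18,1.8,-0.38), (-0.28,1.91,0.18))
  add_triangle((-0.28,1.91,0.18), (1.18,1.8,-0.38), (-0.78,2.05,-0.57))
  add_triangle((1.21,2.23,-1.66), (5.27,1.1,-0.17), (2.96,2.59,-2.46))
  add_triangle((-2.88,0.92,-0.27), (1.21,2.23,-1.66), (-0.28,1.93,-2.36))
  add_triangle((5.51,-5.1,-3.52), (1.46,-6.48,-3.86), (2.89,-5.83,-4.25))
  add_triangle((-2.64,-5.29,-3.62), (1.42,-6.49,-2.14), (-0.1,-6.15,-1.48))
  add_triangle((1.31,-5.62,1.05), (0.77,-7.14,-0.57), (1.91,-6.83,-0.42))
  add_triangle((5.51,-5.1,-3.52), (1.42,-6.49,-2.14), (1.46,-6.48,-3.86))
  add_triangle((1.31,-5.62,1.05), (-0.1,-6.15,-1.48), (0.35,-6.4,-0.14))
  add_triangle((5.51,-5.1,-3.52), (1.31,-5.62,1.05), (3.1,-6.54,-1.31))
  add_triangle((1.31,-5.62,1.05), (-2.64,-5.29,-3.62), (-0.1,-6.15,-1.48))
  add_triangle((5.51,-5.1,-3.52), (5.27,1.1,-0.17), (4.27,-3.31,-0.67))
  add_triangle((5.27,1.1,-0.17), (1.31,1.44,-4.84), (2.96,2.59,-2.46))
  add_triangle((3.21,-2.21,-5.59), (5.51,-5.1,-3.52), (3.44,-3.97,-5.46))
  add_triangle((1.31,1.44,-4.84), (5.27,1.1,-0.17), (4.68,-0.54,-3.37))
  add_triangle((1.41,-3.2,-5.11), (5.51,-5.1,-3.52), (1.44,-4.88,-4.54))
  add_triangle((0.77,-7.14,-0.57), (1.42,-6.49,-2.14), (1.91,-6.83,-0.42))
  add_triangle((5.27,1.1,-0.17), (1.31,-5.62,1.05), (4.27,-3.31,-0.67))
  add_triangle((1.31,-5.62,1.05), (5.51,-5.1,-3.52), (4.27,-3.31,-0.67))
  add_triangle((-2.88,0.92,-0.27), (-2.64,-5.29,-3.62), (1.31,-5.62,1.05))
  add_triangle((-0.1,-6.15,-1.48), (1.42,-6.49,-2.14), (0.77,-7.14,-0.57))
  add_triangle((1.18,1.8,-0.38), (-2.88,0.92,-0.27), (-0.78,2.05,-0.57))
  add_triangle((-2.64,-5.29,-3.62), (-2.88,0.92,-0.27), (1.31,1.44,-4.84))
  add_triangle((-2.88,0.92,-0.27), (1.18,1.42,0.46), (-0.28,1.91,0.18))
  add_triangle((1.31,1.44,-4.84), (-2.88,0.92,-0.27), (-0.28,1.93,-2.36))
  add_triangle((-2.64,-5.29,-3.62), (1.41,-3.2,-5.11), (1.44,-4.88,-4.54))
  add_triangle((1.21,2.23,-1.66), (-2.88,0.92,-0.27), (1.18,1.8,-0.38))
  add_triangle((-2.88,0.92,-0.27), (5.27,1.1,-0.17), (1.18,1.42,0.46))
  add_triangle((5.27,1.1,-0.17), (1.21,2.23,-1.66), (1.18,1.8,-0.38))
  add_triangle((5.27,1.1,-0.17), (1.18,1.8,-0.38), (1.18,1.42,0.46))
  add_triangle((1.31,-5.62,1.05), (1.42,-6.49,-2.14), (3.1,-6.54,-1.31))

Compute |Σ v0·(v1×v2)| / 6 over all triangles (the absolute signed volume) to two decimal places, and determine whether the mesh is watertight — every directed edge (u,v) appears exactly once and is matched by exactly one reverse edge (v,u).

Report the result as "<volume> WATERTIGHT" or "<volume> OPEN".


Per-triangle v0·(v1×v2)/6:
  t1: +5.9000
  t2: +6.3776
  t3: +13.2185
  t4: -1.1459
  t5: -6.4090
  t6: +0.7568
  t7: +0.9174
  t8: +7.1642
  t9: +2.9074
  t10: +2.0727
  t11: +0.3195
  t12: +1.7223
  t13: +2.6390
  t14: -0.1165
  t15: +2.0401
  t16: +0.7373
  t17: +4.0250
  t18: +8.4238
  t19: +0.9461
  t20: +1.8674
  t21: +5.8233
  t22: +13.9215
  t23: +2.1852
  t24: +7.3422
  t25: +0.3928
  t26: +0.4347
  t27: +1.2989
  t28: +1.3643
  t29: +2.8397
  t30: +5.1834
  t31: +1.9878
  t32: +8.1069
  t33: -0.8931
  t34: +3.6470
  t35: +2.9180
  t36: +9.4114
  t37: +5.8880
  t38: +4.8350
  t39: +9.6904
  t40: +7.4119
  t41: +2.3721
  t42: +6.7857
  t43: +9.4421
  t44: +11.1499
  t45: +2.3206
  t46: -0.0951
  t47: +17.6190
  t48: +0.1274
  t49: +2.3026
  t50: +6.7949
  t51: +1.2369
  t52: -1.0396
  t53: +1.6182
  t54: +1.0322
  t55: +5.1676
Σ = +214.9877 → |volume| = 214.99

Directed edges: 165 total; 3 unmatched, e.g. (5.51,-5.1,-3.52)→(4.68,-0.54,-3.37) → open.

214.99 OPEN


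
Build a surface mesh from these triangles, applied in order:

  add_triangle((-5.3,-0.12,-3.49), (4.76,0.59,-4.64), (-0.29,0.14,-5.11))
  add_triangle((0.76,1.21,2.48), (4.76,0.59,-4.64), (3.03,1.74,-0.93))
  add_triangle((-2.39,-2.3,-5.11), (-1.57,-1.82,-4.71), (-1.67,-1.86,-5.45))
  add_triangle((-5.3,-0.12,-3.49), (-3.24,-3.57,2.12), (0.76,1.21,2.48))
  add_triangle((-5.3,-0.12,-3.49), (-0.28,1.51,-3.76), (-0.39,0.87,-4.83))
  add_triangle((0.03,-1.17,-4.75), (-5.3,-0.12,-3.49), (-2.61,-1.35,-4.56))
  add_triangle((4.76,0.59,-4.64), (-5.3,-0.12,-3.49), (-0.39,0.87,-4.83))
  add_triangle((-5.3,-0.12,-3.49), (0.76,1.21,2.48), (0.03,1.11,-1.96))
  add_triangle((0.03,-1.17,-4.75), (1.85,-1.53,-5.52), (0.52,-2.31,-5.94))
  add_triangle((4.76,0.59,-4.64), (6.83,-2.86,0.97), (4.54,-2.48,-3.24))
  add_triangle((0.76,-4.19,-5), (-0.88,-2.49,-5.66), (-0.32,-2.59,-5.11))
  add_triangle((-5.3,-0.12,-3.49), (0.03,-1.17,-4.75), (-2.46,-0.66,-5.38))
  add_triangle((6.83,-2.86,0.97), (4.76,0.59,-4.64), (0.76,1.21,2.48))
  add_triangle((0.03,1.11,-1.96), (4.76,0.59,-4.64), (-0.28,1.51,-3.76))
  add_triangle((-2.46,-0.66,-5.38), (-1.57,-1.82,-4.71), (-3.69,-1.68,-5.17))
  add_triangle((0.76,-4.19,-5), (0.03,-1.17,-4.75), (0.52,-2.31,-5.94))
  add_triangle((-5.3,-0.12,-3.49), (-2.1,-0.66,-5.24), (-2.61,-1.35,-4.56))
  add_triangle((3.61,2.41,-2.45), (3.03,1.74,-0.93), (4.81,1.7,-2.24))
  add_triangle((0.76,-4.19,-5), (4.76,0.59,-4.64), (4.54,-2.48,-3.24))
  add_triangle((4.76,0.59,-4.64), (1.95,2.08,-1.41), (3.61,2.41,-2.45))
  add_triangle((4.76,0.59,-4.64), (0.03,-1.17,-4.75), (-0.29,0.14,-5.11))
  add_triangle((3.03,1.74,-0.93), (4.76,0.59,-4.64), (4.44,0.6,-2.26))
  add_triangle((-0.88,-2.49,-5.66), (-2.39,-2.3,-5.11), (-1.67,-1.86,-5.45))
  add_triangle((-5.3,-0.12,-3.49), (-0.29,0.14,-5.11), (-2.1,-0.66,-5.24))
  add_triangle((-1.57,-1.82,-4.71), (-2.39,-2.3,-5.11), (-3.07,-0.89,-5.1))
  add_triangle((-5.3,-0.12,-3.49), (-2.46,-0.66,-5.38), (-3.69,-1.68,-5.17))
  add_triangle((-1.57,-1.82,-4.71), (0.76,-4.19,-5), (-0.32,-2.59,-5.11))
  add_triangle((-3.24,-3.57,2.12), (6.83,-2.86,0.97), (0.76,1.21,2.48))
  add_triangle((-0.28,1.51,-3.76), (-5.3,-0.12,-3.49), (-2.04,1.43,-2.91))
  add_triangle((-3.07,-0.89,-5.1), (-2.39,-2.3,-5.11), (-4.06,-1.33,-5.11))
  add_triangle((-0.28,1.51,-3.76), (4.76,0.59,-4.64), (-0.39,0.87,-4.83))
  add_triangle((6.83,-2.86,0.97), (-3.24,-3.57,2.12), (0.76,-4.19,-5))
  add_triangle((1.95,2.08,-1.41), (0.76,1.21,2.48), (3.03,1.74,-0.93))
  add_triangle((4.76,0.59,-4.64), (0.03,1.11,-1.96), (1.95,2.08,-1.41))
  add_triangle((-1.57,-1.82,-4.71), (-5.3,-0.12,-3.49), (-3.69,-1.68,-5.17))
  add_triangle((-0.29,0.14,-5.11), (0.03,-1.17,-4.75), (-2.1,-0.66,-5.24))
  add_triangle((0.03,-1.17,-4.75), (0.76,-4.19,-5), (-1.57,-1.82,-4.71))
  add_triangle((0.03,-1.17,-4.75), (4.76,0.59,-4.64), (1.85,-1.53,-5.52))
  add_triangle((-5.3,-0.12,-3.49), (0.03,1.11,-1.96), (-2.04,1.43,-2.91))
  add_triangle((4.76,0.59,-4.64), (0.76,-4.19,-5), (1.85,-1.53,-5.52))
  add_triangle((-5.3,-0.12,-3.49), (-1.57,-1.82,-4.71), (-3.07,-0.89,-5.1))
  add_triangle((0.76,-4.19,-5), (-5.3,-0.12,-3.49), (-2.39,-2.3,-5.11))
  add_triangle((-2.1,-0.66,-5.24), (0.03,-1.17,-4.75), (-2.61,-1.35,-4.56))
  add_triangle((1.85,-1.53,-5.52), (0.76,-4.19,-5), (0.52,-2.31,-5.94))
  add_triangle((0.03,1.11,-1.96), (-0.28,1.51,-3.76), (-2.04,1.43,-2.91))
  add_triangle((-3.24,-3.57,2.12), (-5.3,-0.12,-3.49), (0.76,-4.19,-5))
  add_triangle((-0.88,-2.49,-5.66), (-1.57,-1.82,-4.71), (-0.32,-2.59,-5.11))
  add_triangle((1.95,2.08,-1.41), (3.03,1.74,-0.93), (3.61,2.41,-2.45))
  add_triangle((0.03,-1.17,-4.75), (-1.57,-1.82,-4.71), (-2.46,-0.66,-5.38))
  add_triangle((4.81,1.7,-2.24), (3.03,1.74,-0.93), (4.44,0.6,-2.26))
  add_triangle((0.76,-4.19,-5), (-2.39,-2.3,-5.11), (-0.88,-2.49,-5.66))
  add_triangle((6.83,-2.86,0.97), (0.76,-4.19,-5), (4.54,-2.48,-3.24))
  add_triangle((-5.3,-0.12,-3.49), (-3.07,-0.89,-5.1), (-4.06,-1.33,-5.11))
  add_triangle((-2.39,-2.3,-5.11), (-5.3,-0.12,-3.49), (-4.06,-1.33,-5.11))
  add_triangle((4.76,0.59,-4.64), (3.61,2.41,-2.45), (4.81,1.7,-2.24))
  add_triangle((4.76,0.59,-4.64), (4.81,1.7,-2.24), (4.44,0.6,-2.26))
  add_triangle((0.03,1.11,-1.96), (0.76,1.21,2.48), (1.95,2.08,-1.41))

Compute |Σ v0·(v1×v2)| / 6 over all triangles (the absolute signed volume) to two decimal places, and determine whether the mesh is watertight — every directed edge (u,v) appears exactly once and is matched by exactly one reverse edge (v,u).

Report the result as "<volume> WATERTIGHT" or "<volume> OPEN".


237.89 OPEN

Per-triangle v0·(v1×v2)/6:
  t1: +1.0888
  t2: +1.6951
  t3: -0.0951
  t4: +10.5959
  t5: +3.3497
  t6: -2.5007
  t7: +4.0873
  t8: +4.0257
  t9: +1.1519
  t10: +14.9266
  t11: +0.3949
  t12: -1.3422
  t13: +16.2232
  t14: +1.1734
  t15: +2.0242
  t16: +0.6416
  t17: +2.8612
  t18: +0.8498
  t19: +14.3106
  t20: +0.7948
  t21: +5.6803
  t22: -2.1588
  t23: +0.8495
  t24: +3.1606
  t25: +0.9325
  t26: +3.8398
  t27: -1.2796
  t28: +17.7917
  t29: +2.5640
  t30: +1.4334
  t31: +3.4467
  t32: +40.0182
  t33: +1.6327
  t34: +3.2466
  t35: -0.8649
  t36: +2.2010
  t37: +4.1273
  t38: +3.1281
  t39: -1.0463
  t40: +6.6875
  t41: -2.1881
  t42: +2.2297
  t43: +1.7006
  t44: +3.2352
  t45: +0.3977
  t46: +32.7968
  t47: -0.1574
  t48: +0.5127
  t49: +2.1452
  t50: +0.2706
  t51: +3.0710
  t52: +13.7554
  t53: +1.6008
  t54: +0.9664
  t55: +2.8765
  t56: +1.7145
  t57: +1.3130
Σ = +237.8876 → |volume| = 237.89

Directed edges: 171 total; 3 unmatched, e.g. (-1.57,-1.82,-4.71)→(-1.67,-1.86,-5.45) → open.


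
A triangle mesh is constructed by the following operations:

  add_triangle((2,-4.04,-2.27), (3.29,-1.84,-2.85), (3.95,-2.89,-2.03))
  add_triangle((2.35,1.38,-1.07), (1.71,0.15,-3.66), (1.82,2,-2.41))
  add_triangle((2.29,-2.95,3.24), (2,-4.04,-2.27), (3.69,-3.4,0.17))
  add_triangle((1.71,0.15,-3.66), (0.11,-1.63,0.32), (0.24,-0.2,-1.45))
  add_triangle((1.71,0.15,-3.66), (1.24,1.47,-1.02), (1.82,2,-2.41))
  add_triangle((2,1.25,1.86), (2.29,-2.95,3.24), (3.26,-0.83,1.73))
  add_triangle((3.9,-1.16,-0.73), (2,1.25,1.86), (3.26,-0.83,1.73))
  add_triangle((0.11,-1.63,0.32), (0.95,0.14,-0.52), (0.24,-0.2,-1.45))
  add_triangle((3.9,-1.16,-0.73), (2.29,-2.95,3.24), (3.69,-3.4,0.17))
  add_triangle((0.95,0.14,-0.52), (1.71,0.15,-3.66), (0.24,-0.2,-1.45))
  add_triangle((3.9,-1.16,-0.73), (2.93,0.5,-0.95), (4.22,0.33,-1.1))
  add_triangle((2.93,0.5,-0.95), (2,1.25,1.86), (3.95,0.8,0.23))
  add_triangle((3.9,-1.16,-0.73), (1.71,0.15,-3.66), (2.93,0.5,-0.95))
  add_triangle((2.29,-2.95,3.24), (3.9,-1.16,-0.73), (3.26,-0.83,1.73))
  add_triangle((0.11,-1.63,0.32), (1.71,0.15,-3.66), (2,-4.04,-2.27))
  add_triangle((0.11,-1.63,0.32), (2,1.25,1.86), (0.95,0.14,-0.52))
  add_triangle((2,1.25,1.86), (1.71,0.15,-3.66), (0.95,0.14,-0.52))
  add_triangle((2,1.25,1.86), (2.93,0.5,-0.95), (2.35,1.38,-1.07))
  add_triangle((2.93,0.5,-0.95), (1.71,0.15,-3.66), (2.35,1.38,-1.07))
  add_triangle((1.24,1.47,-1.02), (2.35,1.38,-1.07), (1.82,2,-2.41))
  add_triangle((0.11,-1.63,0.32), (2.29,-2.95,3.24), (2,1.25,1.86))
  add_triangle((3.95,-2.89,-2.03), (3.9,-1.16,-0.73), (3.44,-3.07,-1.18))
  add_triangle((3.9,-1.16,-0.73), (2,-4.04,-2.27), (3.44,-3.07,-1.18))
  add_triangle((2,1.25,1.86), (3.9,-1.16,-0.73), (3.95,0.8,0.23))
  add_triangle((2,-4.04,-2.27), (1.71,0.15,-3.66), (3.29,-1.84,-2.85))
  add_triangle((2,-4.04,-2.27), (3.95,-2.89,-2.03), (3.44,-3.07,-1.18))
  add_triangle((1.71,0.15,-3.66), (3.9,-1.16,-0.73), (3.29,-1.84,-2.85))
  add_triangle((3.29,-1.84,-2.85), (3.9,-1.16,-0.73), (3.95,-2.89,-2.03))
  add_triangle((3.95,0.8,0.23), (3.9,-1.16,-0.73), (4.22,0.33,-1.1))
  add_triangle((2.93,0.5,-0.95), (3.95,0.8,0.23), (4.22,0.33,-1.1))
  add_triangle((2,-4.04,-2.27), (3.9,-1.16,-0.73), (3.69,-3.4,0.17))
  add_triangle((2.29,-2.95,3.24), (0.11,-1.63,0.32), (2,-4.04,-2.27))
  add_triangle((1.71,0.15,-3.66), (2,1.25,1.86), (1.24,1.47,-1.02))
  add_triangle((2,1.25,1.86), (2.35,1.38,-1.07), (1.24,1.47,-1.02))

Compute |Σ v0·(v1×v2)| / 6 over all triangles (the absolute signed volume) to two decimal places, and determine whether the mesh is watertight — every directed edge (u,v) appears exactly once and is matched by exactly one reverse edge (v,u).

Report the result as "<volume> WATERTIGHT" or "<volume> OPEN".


Per-triangle v0·(v1×v2)/6:
  t1: +2.4301
  t2: +1.5800
  t3: +5.4558
  t4: +0.4725
  t5: -0.2808
  t6: +2.9624
  t7: +2.6035
  t8: -0.3579
  t9: +4.2212
  t10: -0.0802
  t11: +0.1373
  t12: +0.5161
  t13: +2.8055
  t14: +3.7842
  t15: +0.2723
  t16: -0.8277
  t17: -0.3643
  t18: +1.3359
  t19: +1.5060
  t20: +0.2934
  t21: -0.3108
  t22: +1.1194
  t23: -1.3215
  t24: +1.7057
  t25: +3.8162
  t26: +1.4496
  t27: +2.8266
  t28: +1.7681
  t29: +1.3969
  t30: +0.3043
  t31: +4.7644
  t32: +2.9886
  t33: -1.8819
  t34: +0.8185
Σ = +47.9096 → |volume| = 47.91

Directed edges: 102 total, each appears once with its reverse present → watertight.

47.91 WATERTIGHT


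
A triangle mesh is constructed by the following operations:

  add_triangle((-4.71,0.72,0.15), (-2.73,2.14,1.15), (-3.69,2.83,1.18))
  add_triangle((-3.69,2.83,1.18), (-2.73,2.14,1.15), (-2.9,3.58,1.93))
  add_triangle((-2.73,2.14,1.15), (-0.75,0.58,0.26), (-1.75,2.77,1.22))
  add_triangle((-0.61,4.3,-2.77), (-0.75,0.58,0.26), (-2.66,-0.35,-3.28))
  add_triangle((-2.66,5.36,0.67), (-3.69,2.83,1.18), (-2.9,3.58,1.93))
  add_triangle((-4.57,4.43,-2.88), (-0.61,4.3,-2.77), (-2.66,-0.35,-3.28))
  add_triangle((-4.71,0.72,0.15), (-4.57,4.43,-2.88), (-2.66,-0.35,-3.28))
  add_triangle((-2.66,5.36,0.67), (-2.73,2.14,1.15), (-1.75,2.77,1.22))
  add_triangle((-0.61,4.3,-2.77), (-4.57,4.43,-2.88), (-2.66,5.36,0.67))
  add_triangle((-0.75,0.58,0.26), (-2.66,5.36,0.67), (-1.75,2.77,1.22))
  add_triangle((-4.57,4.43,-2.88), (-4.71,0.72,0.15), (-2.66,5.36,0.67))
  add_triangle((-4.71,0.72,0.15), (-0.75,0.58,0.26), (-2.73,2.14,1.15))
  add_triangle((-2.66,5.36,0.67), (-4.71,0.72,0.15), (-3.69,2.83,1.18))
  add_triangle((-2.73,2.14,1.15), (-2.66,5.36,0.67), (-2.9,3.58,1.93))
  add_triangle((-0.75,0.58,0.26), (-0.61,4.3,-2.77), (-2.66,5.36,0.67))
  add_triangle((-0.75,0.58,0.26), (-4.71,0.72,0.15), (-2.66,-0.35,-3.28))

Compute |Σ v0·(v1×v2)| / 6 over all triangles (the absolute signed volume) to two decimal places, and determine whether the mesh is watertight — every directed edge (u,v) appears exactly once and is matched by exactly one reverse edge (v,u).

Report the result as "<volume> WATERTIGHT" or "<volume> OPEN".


46.78 WATERTIGHT

Per-triangle v0·(v1×v2)/6:
  t1: +0.4541
  t2: +0.2024
  t3: -0.0338
  t4: -2.9079
  t5: +2.1977
  t6: +9.8512
  t7: +11.6528
  t8: +1.0060
  t9: +11.6819
  t10: -0.2979
  t11: +13.4789
  t12: -0.0690
  t13: +3.0903
  t14: -1.3234
  t15: -1.1103
  t16: -1.0889
Σ = +46.7841 → |volume| = 46.78

Directed edges: 48 total, each appears once with its reverse present → watertight.


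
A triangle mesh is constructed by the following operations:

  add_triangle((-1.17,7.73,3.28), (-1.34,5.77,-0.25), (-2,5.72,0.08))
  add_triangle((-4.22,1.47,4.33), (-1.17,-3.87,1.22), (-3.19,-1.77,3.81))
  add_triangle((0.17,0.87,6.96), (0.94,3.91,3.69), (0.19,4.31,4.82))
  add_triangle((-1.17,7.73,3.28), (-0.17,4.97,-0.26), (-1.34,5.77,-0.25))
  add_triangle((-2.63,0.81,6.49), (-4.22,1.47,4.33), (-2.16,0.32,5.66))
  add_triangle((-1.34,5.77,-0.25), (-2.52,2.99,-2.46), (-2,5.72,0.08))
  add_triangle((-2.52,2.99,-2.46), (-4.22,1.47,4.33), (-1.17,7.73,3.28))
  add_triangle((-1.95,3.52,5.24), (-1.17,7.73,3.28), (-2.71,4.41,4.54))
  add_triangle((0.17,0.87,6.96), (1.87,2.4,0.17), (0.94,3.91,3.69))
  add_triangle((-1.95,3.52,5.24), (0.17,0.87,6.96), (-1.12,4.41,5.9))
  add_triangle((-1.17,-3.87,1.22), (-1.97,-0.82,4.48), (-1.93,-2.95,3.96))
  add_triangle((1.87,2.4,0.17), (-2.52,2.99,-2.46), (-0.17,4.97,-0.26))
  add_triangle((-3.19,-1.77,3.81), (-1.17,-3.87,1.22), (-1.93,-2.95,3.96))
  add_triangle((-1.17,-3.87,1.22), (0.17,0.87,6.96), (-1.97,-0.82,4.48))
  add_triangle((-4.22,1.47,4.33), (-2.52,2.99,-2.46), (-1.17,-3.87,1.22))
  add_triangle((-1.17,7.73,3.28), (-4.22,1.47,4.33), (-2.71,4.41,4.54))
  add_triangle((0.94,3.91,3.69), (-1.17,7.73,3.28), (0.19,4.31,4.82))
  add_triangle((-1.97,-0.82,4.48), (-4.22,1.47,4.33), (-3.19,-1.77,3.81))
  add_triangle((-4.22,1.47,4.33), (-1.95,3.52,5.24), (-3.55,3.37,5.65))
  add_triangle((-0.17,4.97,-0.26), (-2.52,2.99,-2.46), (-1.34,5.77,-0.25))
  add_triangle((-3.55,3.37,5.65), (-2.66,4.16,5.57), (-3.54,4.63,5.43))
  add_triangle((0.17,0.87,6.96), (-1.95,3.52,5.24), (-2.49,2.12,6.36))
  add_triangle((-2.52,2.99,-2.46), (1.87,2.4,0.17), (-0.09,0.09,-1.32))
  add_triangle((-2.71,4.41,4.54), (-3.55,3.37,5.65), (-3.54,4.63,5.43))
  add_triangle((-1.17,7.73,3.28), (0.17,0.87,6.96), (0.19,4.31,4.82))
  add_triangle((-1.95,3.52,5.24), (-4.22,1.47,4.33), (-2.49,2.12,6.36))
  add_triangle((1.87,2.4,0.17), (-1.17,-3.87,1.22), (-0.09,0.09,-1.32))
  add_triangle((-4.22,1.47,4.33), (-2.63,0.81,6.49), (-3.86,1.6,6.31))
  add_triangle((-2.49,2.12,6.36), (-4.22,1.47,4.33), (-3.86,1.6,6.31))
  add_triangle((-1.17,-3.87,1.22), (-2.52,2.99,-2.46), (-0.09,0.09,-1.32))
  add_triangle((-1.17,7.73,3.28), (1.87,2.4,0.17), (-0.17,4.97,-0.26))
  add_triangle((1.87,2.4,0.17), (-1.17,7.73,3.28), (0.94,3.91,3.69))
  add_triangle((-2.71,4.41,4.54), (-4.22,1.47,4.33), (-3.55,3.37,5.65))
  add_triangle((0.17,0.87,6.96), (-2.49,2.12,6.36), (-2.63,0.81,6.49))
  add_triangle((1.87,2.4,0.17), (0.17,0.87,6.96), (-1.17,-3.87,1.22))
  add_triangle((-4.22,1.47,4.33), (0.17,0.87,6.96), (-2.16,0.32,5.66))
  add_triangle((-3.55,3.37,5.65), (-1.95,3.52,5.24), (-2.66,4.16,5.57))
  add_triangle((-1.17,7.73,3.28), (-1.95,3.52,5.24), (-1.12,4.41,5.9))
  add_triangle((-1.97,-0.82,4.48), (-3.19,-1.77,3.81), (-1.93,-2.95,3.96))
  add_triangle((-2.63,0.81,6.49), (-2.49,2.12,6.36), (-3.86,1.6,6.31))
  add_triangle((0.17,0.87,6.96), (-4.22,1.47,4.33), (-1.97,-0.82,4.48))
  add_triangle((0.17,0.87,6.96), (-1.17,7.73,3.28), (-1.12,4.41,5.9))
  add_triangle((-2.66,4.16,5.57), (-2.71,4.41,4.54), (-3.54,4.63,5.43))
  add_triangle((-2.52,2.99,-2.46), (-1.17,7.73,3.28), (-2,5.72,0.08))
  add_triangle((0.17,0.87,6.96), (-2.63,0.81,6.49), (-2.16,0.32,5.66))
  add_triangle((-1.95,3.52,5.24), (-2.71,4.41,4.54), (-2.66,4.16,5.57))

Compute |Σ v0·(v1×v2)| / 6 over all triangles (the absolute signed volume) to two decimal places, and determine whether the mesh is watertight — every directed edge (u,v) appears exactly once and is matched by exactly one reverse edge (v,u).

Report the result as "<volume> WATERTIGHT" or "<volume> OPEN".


Per-triangle v0·(v1×v2)/6:
  t1: +2.5319
  t2: +1.5756
  t3: +3.3659
  t4: +3.4483
  t5: +0.8960
  t6: +2.0807
  t7: +29.0751
  t8: +4.9856
  t9: +5.1193
  t10: +4.6513
  t11: -0.5389
  t12: +3.1330
  t13: +3.0111
  t14: +7.7822
  t15: +15.1512
  t16: +3.9916
  t17: +3.6990
  t18: +4.4136
  t19: +0.8494
  t20: +2.2841
  t21: +1.2013
  t22: +5.5977
  t23: +2.4019
  t24: -0.3923
  t25: +5.9900
  t26: +4.7488
  t27: +0.8834
  t28: +0.8565
  t29: +1.3863
  t30: +2.7378
  t31: +6.1793
  t32: +7.5175
  t33: +2.2538
  t34: +4.2898
  t35: +5.3956
  t36: -4.4204
  t37: +0.7470
  t38: +5.1718
  t39: +2.3654
  t40: +1.9459
  t41: +9.1649
  t42: +5.4082
  t43: +0.6069
  t44: +0.8030
  t45: +1.2501
  t46: +0.3247
Σ = +175.9208 → |volume| = 175.92

Directed edges: 138 total, each appears once with its reverse present → watertight.

175.92 WATERTIGHT
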